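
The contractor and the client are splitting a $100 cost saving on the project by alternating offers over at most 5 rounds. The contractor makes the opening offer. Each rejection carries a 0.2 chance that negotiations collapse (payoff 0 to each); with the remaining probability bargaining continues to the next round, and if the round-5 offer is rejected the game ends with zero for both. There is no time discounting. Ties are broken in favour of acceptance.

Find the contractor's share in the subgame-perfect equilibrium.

73.76

Round 5 (the contractor proposes): rejection yields 0 for the client; the contractor offers 0 and keeps 100.
Round 4 (the client proposes): rejecting gives the contractor an expected 0.8 × 100 = 80; the client offers that and keeps 20.
Round 3 (the contractor proposes): rejecting gives the client an expected 0.8 × 20 = 16. The contractor offers 16 and keeps 100 − 16 = 84.
Round 2 (the client proposes): rejecting gives the contractor an expected 0.8 × 84 = 67.2; the client offers that and keeps 32.8.
Round 1 (the contractor proposes): rejecting gives the client an expected 0.8 × 32.8 = 26.24; the contractor offers that and keeps 73.76.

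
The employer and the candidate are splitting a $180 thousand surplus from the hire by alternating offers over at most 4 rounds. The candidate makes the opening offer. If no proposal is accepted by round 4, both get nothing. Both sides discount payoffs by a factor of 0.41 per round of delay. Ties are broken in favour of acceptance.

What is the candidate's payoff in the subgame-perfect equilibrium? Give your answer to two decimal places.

Round 4 (the employer proposes): the candidate will accept anything ≥ 0, so the employer offers 0 and keeps 180.
Round 3 (the candidate proposes): the employer can get 180 next round, worth 0.41 × 180 = 73.8 now, so the candidate offers 73.8, keeping 106.2.
Round 2 (the employer proposes): the candidate can get 106.2 next round, worth 0.41 × 106.2 = 43.542 now. The employer offers 43.542 and keeps 180 − 43.542 = 136.458.
Round 1 (the candidate proposes): the employer can get 136.458 next round, worth 0.41 × 136.458 = 55.94778 now, so the candidate offers 55.94778, keeping 124.05222.

124.05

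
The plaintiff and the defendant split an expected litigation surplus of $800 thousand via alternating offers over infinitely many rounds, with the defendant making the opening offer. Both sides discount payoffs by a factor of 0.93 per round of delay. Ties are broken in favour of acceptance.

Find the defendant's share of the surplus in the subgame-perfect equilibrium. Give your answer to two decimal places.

414.51

Let x be the defendant's share when the defendant proposes and y be the plaintiff's share when the plaintiff proposes.
The plaintiff accepts iff offered ≥ 0.93·y, so x = 800 − 0.93y. Symmetrically y = 800 − 0.93x.
Substituting: x = 800 − 0.93(800 − 0.93x), giving x(1 − 0.93·0.93) = 800(1 − 0.93).
So x = 800 × 0.07 / 0.1351 ≈ 414.5078, and the plaintiff receives 800 − x ≈ 385.4922.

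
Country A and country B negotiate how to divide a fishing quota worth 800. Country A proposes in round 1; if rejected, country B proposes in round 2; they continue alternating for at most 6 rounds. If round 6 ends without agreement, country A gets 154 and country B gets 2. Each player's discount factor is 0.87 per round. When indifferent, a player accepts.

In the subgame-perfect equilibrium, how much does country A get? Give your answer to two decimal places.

Work backward from the last round.
Round 6 (country B proposes): country A gets 154 if talks fail, so country B offers 154 and keeps 646.
Round 5 (country A proposes): country B can get 646 next round, worth 0.87 × 646 = 562.02 now, so country A offers 562.02, keeping 237.98.
Round 4 (country B proposes): country A can get 237.98 next round, worth 0.87 × 237.98 = 207.0426 now. Country B offers 207.0426 and keeps 800 − 207.0426 = 592.9574.
Round 3 (country A proposes): country B can get 592.9574 next round, worth 0.87 × 592.9574 = 515.872938 now; country A offers that and keeps 284.127062.
Round 2 (country B proposes): country A can get 284.127062 next round, worth 0.87 × 284.127062 = 247.19054394 now. Country B offers 247.19054394 and keeps 800 − 247.19054394 = 552.80945606.
Round 1 (country A proposes): country B can get 552.80945606 next round, worth 0.87 × 552.80945606 = 480.9442267722 now; country A offers that and keeps 319.0557732278.

319.06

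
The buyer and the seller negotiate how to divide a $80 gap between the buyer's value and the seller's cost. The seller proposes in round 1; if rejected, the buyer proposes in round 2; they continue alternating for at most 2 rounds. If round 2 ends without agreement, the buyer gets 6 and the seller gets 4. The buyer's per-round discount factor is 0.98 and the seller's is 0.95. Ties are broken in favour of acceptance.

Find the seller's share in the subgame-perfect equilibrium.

Round 2 (the buyer proposes): the seller gets 4 if talks fail, so the buyer offers 4 and keeps 76.
Round 1 (the seller proposes): the buyer can get 76 next round, worth 0.98 × 76 = 74.48 now; the seller offers that and keeps 5.52.

5.52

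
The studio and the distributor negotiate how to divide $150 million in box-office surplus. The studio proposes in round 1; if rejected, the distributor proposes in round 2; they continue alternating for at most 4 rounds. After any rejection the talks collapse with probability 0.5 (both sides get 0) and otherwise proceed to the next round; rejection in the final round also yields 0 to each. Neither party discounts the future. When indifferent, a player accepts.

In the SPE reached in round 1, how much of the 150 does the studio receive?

93.75

By backward induction:
Round 4 (the distributor proposes): rejection yields 0 for the studio; the distributor offers 0 and keeps 150.
Round 3 (the studio proposes): rejecting gives the distributor an expected 0.5 × 150 = 75, so the studio offers 75, keeping 75.
Round 2 (the distributor proposes): rejecting gives the studio an expected 0.5 × 75 = 37.5. The distributor offers 37.5 and keeps 150 − 37.5 = 112.5.
Round 1 (the studio proposes): rejecting gives the distributor an expected 0.5 × 112.5 = 56.25, so the studio offers 56.25, keeping 93.75.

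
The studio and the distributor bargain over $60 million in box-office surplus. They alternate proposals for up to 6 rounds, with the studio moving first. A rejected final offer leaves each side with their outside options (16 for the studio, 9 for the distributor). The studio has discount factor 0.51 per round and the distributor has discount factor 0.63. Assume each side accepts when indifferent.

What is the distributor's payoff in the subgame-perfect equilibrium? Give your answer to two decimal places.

27.33

Round 6 (the distributor proposes): the studio gets 16 if talks fail, so the distributor offers 16 and keeps 44.
Round 5 (the studio proposes): the distributor can get 44 next round, worth 0.63 × 44 = 27.72 now, so the studio offers 27.72, keeping 32.28.
Round 4 (the distributor proposes): the studio can get 32.28 next round, worth 0.51 × 32.28 = 16.4628 now. The distributor offers 16.4628 and keeps 60 − 16.4628 = 43.5372.
Round 3 (the studio proposes): the distributor can get 43.5372 next round, worth 0.63 × 43.5372 = 27.428436 now, so the studio offers 27.428436, keeping 32.571564.
Round 2 (the distributor proposes): the studio can get 32.571564 next round, worth 0.51 × 32.571564 = 16.61149764 now, so the distributor offers 16.61149764, keeping 43.38850236.
Round 1 (the studio proposes): the distributor can get 43.38850236 next round, worth 0.63 × 43.38850236 = 27.3347564868 now. The studio offers 27.3347564868 and keeps 60 − 27.3347564868 = 32.6652435132.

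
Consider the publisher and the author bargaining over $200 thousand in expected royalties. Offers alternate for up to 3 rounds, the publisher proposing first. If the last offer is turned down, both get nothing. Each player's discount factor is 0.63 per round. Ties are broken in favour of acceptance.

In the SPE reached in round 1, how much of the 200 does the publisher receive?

153.38

Round 3 (the publisher proposes): the author will accept anything ≥ 0, so the publisher offers 0 and keeps 200.
Round 2 (the author proposes): the publisher can get 200 next round, worth 0.63 × 200 = 126 now, so the author offers 126, keeping 74.
Round 1 (the publisher proposes): the author can get 74 next round, worth 0.63 × 74 = 46.62 now, so the publisher offers 46.62, keeping 153.38.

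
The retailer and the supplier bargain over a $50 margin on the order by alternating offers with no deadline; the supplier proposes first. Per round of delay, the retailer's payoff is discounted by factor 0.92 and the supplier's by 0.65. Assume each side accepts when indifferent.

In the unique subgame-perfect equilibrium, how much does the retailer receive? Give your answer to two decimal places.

Let x be the supplier's share when the supplier proposes and y be the retailer's share when the retailer proposes.
The retailer accepts iff offered ≥ 0.92·y, so x = 50 − 0.92y. Symmetrically y = 50 − 0.65x.
Substituting: x = 50 − 0.92(50 − 0.65x), giving x(1 − 0.65·0.92) = 50(1 − 0.92).
So x = 50 × 0.08 / 0.402 ≈ 9.9502, and the retailer receives 50 − x ≈ 40.0498.

40.05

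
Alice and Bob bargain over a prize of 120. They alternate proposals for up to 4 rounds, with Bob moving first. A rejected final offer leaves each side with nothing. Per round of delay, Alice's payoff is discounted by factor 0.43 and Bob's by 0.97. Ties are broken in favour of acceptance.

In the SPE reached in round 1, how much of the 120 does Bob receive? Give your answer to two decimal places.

96.93

By backward induction:
Round 4 (Alice proposes): Bob will accept anything ≥ 0, so Alice offers 0 and keeps 120.
Round 3 (Bob proposes): Alice can get 120 next round, worth 0.43 × 120 = 51.6 now, so Bob offers 51.6, keeping 68.4.
Round 2 (Alice proposes): Bob can get 68.4 next round, worth 0.97 × 68.4 = 66.348 now; Alice offers that and keeps 53.652.
Round 1 (Bob proposes): Alice can get 53.652 next round, worth 0.43 × 53.652 = 23.07036 now, so Bob offers 23.07036, keeping 96.92964.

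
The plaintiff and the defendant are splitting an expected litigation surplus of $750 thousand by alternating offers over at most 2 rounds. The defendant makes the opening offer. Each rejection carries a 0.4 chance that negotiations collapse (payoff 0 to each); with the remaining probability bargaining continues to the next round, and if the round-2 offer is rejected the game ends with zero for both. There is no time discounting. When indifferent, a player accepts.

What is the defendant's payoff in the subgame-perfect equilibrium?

By backward induction:
Round 2 (the plaintiff proposes): the defendant will accept anything ≥ 0, so the plaintiff offers 0 and keeps 750.
Round 1 (the defendant proposes): rejecting gives the plaintiff an expected 0.6 × 750 = 450. The defendant offers 450 and keeps 750 − 450 = 300.

300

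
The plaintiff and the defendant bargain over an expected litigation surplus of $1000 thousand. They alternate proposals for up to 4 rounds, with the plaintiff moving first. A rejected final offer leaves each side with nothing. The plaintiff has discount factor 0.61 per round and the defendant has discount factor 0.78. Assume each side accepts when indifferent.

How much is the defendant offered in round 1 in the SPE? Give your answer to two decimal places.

Round 4 (the defendant proposes): rejection yields 0 for the plaintiff; the defendant offers 0 and keeps 1000.
Round 3 (the plaintiff proposes): the defendant can get 1000 next round, worth 0.78 × 1000 = 780 now. The plaintiff offers 780 and keeps 1000 − 780 = 220.
Round 2 (the defendant proposes): the plaintiff can get 220 next round, worth 0.61 × 220 = 134.2 now, so the defendant offers 134.2, keeping 865.8.
Round 1 (the plaintiff proposes): the defendant can get 865.8 next round, worth 0.78 × 865.8 = 675.324 now. The plaintiff offers 675.324 and keeps 1000 − 675.324 = 324.676.

675.32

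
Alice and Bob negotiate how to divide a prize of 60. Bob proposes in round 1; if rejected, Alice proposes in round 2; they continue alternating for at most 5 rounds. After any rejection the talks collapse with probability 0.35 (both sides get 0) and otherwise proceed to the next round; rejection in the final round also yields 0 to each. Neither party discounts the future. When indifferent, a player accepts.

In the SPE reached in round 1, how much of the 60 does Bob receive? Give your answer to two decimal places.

40.58

Round 5 (Bob proposes): rejection yields 0 for Alice; Bob offers 0 and keeps 60.
Round 4 (Alice proposes): rejecting gives Bob an expected 0.65 × 60 = 39; Alice offers that and keeps 21.
Round 3 (Bob proposes): rejecting gives Alice an expected 0.65 × 21 = 13.65, so Bob offers 13.65, keeping 46.35.
Round 2 (Alice proposes): rejecting gives Bob an expected 0.65 × 46.35 = 30.1275. Alice offers 30.1275 and keeps 60 − 30.1275 = 29.8725.
Round 1 (Bob proposes): rejecting gives Alice an expected 0.65 × 29.8725 = 19.417125. Bob offers 19.417125 and keeps 60 − 19.417125 = 40.582875.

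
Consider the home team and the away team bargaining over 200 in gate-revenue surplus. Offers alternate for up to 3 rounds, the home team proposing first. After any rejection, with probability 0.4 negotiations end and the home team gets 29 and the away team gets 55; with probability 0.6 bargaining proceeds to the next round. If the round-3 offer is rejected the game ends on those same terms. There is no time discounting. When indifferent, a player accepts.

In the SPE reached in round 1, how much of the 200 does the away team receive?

82.84

By backward induction:
Round 3 (the home team proposes): the away team gets 55 if talks fail, so the home team offers 55 and keeps 145.
Round 2 (the away team proposes): rejecting gives the home team an expected 0.6 × 145 + 0.4 × 29 = 98.6; the away team offers that and keeps 101.4.
Round 1 (the home team proposes): rejecting gives the away team an expected 0.6 × 101.4 + 0.4 × 55 = 82.84; the home team offers that and keeps 117.16.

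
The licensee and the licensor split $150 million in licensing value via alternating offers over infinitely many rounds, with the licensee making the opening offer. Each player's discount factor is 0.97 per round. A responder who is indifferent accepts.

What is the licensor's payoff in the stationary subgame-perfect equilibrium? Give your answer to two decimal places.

When the licensee proposes, the licensor accepts any offer worth at least 0.97 times what the licensor would get by proposing next round; and vice versa.
This gives x = 150 − 0.97y and y = 150 − 0.97x, where x and y are each side's share when it proposes.
Hence (1 − 0.97·0.97)x = 150(1 − 0.97), i.e. 0.0591·x = 4.5.
x ≈ 76.1421; the licensor's share is 150 − x ≈ 73.8579.

73.86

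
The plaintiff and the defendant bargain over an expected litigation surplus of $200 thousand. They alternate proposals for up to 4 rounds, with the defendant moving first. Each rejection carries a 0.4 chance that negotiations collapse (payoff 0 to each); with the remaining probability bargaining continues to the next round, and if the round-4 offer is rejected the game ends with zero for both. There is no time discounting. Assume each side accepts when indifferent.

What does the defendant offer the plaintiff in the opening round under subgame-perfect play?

Round 4 (the plaintiff proposes): rejection yields 0 for the defendant; the plaintiff offers 0 and keeps 200.
Round 3 (the defendant proposes): rejecting gives the plaintiff an expected 0.6 × 200 = 120. The defendant offers 120 and keeps 200 − 120 = 80.
Round 2 (the plaintiff proposes): rejecting gives the defendant an expected 0.6 × 80 = 48. The plaintiff offers 48 and keeps 200 − 48 = 152.
Round 1 (the defendant proposes): rejecting gives the plaintiff an expected 0.6 × 152 = 91.2, so the defendant offers 91.2, keeping 108.8.

91.2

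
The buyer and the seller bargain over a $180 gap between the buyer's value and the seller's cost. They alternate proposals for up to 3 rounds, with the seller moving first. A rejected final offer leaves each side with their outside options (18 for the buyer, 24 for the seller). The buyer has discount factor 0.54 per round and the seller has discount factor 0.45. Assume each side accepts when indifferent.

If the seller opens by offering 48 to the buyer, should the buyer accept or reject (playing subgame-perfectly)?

Work out the buyer's continuation value if the offer is rejected.
Round 3 (the seller proposes): the buyer gets 18 if talks fail, so the seller offers 18 and keeps 162.
Round 2 (the buyer proposes): the seller can get 162 next round, worth 0.45 × 162 = 72.9 now, so the buyer offers 72.9, keeping 107.1.
So by rejecting in round 1, the buyer gets 107.1 next round, worth 0.54 × 107.1 = 57.834 now.
Offer 48 < 57.834, so the buyer rejects.

Reject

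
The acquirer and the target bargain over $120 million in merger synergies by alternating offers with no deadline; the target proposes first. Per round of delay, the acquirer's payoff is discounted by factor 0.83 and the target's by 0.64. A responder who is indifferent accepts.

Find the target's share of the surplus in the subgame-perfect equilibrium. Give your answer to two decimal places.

43.52

When the target proposes, the acquirer accepts any offer worth at least 0.83 times what the acquirer would get by proposing next round; and vice versa.
This gives x = 120 − 0.83y and y = 120 − 0.64x, where x and y are each side's share when it proposes.
Hence (1 − 0.83·0.64)x = 120(1 − 0.83), i.e. 0.4688·x = 20.4.
x ≈ 43.5154; the acquirer's share is 120 − x ≈ 76.4846.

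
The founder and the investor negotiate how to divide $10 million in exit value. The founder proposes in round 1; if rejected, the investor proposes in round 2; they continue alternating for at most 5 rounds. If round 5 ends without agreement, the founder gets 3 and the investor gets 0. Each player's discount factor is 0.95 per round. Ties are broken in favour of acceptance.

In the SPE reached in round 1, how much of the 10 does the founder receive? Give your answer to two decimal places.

9.10

Work backward from the last round.
Round 5 (the founder proposes): rejection yields 0 for the investor; the founder offers 0 and keeps 10.
Round 4 (the investor proposes): the founder can get 10 next round, worth 0.95 × 10 = 9.5 now, so the investor offers 9.5, keeping 0.5.
Round 3 (the founder proposes): the investor can get 0.5 next round, worth 0.95 × 0.5 = 0.475 now; the founder offers that and keeps 9.525.
Round 2 (the investor proposes): the founder can get 9.525 next round, worth 0.95 × 9.525 = 9.04875 now, so the investor offers 9.04875, keeping 0.95125.
Round 1 (the founder proposes): the investor can get 0.95125 next round, worth 0.95 × 0.95125 = 0.9036875 now, so the founder offers 0.9036875, keeping 9.0963125.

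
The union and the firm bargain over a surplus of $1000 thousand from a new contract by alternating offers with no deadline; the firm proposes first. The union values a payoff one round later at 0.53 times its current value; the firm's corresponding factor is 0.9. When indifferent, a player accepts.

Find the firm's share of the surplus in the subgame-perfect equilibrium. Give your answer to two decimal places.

898.66

In a stationary SPE each proposer offers the other exactly their discounted continuation value.
If the firm keeps x when proposing and the union keeps y when proposing, then x = 1000 − 0.53y and y = 1000 − 0.9x.
Solving: x = 1000(1 − 0.53) / (1 − 0.9·0.53) = 470 / 0.523 ≈ 898.6616.
The union gets 1000 − 898.6616 ≈ 101.3384.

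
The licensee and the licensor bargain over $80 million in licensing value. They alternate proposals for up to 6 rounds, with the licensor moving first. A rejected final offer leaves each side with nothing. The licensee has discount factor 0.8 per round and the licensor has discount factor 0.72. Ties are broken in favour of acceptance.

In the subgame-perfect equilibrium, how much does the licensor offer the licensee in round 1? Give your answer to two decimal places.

Round 6 (the licensee proposes): the licensor will accept anything ≥ 0, so the licensee offers 0 and keeps 80.
Round 5 (the licensor proposes): the licensee can get 80 next round, worth 0.8 × 80 = 64 now, so the licensor offers 64, keeping 16.
Round 4 (the licensee proposes): the licensor can get 16 next round, worth 0.72 × 16 = 11.52 now; the licensee offers that and keeps 68.48.
Round 3 (the licensor proposes): the licensee can get 68.48 next round, worth 0.8 × 68.48 = 54.784 now; the licensor offers that and keeps 25.216.
Round 2 (the licensee proposes): the licensor can get 25.216 next round, worth 0.72 × 25.216 = 18.15552 now, so the licensee offers 18.15552, keeping 61.84448.
Round 1 (the licensor proposes): the licensee can get 61.84448 next round, worth 0.8 × 61.84448 = 49.475584 now; the licensor offers that and keeps 30.524416.

49.48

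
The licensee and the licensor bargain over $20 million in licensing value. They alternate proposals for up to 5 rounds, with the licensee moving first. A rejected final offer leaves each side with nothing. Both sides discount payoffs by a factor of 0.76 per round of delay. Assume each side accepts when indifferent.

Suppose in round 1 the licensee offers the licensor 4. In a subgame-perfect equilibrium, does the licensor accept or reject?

Reject

Round 5 (the licensee proposes): the licensor will accept anything ≥ 0, so the licensee offers 0 and keeps 20.
Round 4 (the licensor proposes): the licensee can get 20 next round, worth 0.76 × 20 = 15.2 now. The licensor offers 15.2 and keeps 20 − 15.2 = 4.8.
Round 3 (the licensee proposes): the licensor can get 4.8 next round, worth 0.76 × 4.8 = 3.648 now, so the licensee offers 3.648, keeping 16.352.
Round 2 (the licensor proposes): the licensee can get 16.352 next round, worth 0.76 × 16.352 = 12.42752 now, so the licensor offers 12.42752, keeping 7.57248.
So by rejecting in round 1, the licensor gets 7.57248 next round, worth 0.76 × 7.57248 = 5.7550848 now.
Offer 4 < 5.7550848, so the licensor rejects.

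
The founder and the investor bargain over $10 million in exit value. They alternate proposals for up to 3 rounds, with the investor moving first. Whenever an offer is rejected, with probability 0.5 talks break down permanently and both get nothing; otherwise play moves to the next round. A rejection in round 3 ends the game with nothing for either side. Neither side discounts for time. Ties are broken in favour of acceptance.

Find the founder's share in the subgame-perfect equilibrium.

Round 3 (the investor proposes): rejection yields 0 for the founder; the investor offers 0 and keeps 10.
Round 2 (the founder proposes): rejecting gives the investor an expected 0.5 × 10 = 5. The founder offers 5 and keeps 10 − 5 = 5.
Round 1 (the investor proposes): rejecting gives the founder an expected 0.5 × 5 = 2.5, so the investor offers 2.5, keeping 7.5.

2.5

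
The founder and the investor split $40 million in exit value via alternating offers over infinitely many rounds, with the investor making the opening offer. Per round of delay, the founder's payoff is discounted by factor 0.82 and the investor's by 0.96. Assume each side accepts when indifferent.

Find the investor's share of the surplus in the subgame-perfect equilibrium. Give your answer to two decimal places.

33.83

Let x be the investor's share when the investor proposes and y be the founder's share when the founder proposes.
The founder accepts iff offered ≥ 0.82·y, so x = 40 − 0.82y. Symmetrically y = 40 − 0.96x.
Substituting: x = 40 − 0.82(40 − 0.96x), giving x(1 − 0.96·0.82) = 40(1 − 0.82).
So x = 40 × 0.18 / 0.2128 ≈ 33.8346, and the founder receives 40 − x ≈ 6.1654.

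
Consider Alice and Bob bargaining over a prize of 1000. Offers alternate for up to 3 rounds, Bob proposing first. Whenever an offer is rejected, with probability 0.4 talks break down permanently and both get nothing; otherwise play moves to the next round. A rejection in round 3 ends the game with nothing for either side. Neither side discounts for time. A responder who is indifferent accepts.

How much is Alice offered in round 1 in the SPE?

Round 3 (Bob proposes): rejection yields 0 for Alice; Bob offers 0 and keeps 1000.
Round 2 (Alice proposes): rejecting gives Bob an expected 0.6 × 1000 = 600; Alice offers that and keeps 400.
Round 1 (Bob proposes): rejecting gives Alice an expected 0.6 × 400 = 240, so Bob offers 240, keeping 760.

240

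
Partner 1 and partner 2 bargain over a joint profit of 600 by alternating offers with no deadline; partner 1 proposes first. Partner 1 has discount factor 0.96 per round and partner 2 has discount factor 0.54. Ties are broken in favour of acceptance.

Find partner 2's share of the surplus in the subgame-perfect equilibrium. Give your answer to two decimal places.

Let x be partner 1's share when partner 1 proposes and y be partner 2's share when partner 2 proposes.
Partner 2 accepts iff offered ≥ 0.54·y, so x = 600 − 0.54y. Symmetrically y = 600 − 0.96x.
Substituting: x = 600 − 0.54(600 − 0.96x), giving x(1 − 0.96·0.54) = 600(1 − 0.54).
So x = 600 × 0.46 / 0.4816 ≈ 573.0897, and partner 2 receives 600 − x ≈ 26.9103.

26.91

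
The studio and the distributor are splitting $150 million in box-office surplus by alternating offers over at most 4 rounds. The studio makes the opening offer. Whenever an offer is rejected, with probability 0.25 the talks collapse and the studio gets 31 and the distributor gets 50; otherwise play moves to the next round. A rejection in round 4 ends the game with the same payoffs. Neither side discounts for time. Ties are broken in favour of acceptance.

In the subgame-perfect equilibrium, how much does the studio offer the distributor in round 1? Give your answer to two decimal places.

92.05

Round 4 (the distributor proposes): the studio gets 31 if talks fail, so the distributor offers 31 and keeps 119.
Round 3 (the studio proposes): rejecting gives the distributor an expected 0.75 × 119 + 0.25 × 50 = 101.75. The studio offers 101.75 and keeps 150 − 101.75 = 48.25.
Round 2 (the distributor proposes): rejecting gives the studio an expected 0.75 × 48.25 + 0.25 × 31 = 43.9375; the distributor offers that and keeps 106.0625.
Round 1 (the studio proposes): rejecting gives the distributor an expected 0.75 × 106.0625 + 0.25 × 50 = 92.046875, so the studio offers 92.046875, keeping 57.953125.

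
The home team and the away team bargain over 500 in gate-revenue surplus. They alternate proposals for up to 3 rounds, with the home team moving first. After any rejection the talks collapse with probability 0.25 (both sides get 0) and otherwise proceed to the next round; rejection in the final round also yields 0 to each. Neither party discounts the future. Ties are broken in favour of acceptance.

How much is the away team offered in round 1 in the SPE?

By backward induction:
Round 3 (the home team proposes): the away team will accept anything ≥ 0, so the home team offers 0 and keeps 500.
Round 2 (the away team proposes): rejecting gives the home team an expected 0.75 × 500 = 375; the away team offers that and keeps 125.
Round 1 (the home team proposes): rejecting gives the away team an expected 0.75 × 125 = 93.75. The home team offers 93.75 and keeps 500 − 93.75 = 406.25.

93.75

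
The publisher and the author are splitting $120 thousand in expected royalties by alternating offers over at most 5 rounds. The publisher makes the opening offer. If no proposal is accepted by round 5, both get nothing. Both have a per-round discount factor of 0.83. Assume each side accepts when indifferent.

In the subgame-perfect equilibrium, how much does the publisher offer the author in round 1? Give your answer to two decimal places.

Round 5 (the publisher proposes): the author will accept anything ≥ 0, so the publisher offers 0 and keeps 120.
Round 4 (the author proposes): the publisher can get 120 next round, worth 0.83 × 120 = 99.6 now; the author offers that and keeps 20.4.
Round 3 (the publisher proposes): the author can get 20.4 next round, worth 0.83 × 20.4 = 16.932 now. The publisher offers 16.932 and keeps 120 − 16.932 = 103.068.
Round 2 (the author proposes): the publisher can get 103.068 next round, worth 0.83 × 103.068 = 85.54644 now. The author offers 85.54644 and keeps 120 − 85.54644 = 34.45356.
Round 1 (the publisher proposes): the author can get 34.45356 next round, worth 0.83 × 34.45356 = 28.5964548 now. The publisher offers 28.5964548 and keeps 120 − 28.5964548 = 91.4035452.

28.60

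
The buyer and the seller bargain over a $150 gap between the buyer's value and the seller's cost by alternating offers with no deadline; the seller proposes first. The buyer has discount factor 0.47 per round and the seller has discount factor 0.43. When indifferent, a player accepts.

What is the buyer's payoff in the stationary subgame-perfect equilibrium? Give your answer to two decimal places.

50.36

When the seller proposes, the buyer accepts any offer worth at least 0.47 times what the buyer would get by proposing next round; and vice versa.
This gives x = 150 − 0.47y and y = 150 − 0.43x, where x and y are each side's share when it proposes.
Hence (1 − 0.47·0.43)x = 150(1 − 0.47), i.e. 0.7979·x = 79.5.
x ≈ 99.6365; the buyer's share is 150 − x ≈ 50.3635.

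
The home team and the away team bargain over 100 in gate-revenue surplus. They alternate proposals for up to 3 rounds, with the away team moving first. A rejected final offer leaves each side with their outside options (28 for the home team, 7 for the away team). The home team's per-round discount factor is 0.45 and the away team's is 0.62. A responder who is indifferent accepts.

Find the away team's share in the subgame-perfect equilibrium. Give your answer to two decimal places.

75.09

Round 3 (the away team proposes): the home team gets 28 if talks fail, so the away team offers 28 and keeps 72.
Round 2 (the home team proposes): the away team can get 72 next round, worth 0.62 × 72 = 44.64 now; the home team offers that and keeps 55.36.
Round 1 (the away team proposes): the home team can get 55.36 next round, worth 0.45 × 55.36 = 24.912 now. The away team offers 24.912 and keeps 100 − 24.912 = 75.088.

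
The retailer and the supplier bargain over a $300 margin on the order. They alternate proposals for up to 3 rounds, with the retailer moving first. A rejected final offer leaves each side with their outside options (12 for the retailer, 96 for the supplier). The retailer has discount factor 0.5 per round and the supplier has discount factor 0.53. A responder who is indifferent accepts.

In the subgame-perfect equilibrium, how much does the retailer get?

Solve by backward induction from round 3.
Round 3 (the retailer proposes): the supplier gets 96 if talks fail, so the retailer offers 96 and keeps 204.
Round 2 (the supplier proposes): the retailer can get 204 next round, worth 0.5 × 204 = 102 now. The supplier offers 102 and keeps 300 − 102 = 198.
Round 1 (the retailer proposes): the supplier can get 198 next round, worth 0.53 × 198 = 104.94 now. The retailer offers 104.94 and keeps 300 − 104.94 = 195.06.

195.06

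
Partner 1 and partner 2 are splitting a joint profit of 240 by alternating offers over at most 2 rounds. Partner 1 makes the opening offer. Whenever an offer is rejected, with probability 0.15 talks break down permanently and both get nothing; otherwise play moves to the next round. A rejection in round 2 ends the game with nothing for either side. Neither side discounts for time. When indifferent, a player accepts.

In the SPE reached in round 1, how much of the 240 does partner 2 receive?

204

By backward induction:
Round 2 (partner 2 proposes): partner 1 will accept anything ≥ 0, so partner 2 offers 0 and keeps 240.
Round 1 (partner 1 proposes): rejecting gives partner 2 an expected 0.85 × 240 = 204. Partner 1 offers 204 and keeps 240 − 204 = 36.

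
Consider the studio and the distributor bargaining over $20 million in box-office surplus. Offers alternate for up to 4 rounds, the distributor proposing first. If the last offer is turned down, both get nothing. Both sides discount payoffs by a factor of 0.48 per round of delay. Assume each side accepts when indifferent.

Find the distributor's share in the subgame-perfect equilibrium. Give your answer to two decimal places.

Work backward from the last round.
Round 4 (the studio proposes): rejection yields 0 for the distributor; the studio offers 0 and keeps 20.
Round 3 (the distributor proposes): the studio can get 20 next round, worth 0.48 × 20 = 9.6 now. The distributor offers 9.6 and keeps 20 − 9.6 = 10.4.
Round 2 (the studio proposes): the distributor can get 10.4 next round, worth 0.48 × 10.4 = 4.992 now; the studio offers that and keeps 15.008.
Round 1 (the distributor proposes): the studio can get 15.008 next round, worth 0.48 × 15.008 = 7.20384 now. The distributor offers 7.20384 and keeps 20 − 7.20384 = 12.79616.

12.80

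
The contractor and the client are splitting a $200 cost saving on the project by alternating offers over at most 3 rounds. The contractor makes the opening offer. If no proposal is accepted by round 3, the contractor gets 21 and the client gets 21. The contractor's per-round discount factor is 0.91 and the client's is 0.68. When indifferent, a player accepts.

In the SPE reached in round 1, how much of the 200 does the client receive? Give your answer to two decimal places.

Round 3 (the contractor proposes): the client gets 21 if talks fail, so the contractor offers 21 and keeps 179.
Round 2 (the client proposes): the contractor can get 179 next round, worth 0.91 × 179 = 162.89 now. The client offers 162.89 and keeps 200 − 162.89 = 37.11.
Round 1 (the contractor proposes): the client can get 37.11 next round, worth 0.68 × 37.11 = 25.2348 now, so the contractor offers 25.2348, keeping 174.7652.

25.23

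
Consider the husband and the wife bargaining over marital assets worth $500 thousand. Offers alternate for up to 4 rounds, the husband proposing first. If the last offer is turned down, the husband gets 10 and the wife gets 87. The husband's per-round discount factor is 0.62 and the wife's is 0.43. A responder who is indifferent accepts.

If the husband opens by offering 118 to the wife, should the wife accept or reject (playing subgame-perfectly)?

Reject

Round 4 (the wife proposes): the husband gets 10 if talks fail, so the wife offers 10 and keeps 490.
Round 3 (the husband proposes): the wife can get 490 next round, worth 0.43 × 490 = 210.7 now. The husband offers 210.7 and keeps 500 − 210.7 = 289.3.
Round 2 (the wife proposes): the husband can get 289.3 next round, worth 0.62 × 289.3 = 179.366 now; the wife offers that and keeps 320.634.
So by rejecting in round 1, the wife gets 320.634 next round, worth 0.43 × 320.634 = 137.87262 now.
Offer 118 < 137.87262, so the wife rejects.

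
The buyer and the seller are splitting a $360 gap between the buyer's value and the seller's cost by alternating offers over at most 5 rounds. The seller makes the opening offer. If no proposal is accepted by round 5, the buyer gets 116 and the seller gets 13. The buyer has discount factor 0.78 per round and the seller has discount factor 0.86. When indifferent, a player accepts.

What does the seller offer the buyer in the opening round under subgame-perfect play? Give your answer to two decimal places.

Round 5 (the seller proposes): the buyer gets 116 if talks fail, so the seller offers 116 and keeps 244.
Round 4 (the buyer proposes): the seller can get 244 next round, worth 0.86 × 244 = 209.84 now. The buyer offers 209.84 and keeps 360 − 209.84 = 150.16.
Round 3 (the seller proposes): the buyer can get 150.16 next round, worth 0.78 × 150.16 = 117.1248 now; the seller offers that and keeps 242.8752.
Round 2 (the buyer proposes): the seller can get 242.8752 next round, worth 0.86 × 242.8752 = 208.872672 now. The buyer offers 208.872672 and keeps 360 − 208.872672 = 151.127328.
Round 1 (the seller proposes): the buyer can get 151.127328 next round, worth 0.78 × 151.127328 = 117.87931584 now, so the seller offers 117.87931584, keeping 242.12068416.

117.88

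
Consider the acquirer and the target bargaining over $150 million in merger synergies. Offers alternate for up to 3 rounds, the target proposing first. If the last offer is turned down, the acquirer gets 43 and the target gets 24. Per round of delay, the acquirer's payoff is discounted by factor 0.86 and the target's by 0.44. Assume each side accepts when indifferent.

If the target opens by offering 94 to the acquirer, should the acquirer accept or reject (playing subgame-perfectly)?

Accept

Round 3 (the target proposes): the acquirer gets 43 if talks fail, so the target offers 43 and keeps 107.
Round 2 (the acquirer proposes): the target can get 107 next round, worth 0.44 × 107 = 47.08 now; the acquirer offers that and keeps 102.92.
So by rejecting in round 1, the acquirer gets 102.92 next round, worth 0.86 × 102.92 = 88.5112 now.
Offer 94 ≥ 88.5112, so the acquirer accepts.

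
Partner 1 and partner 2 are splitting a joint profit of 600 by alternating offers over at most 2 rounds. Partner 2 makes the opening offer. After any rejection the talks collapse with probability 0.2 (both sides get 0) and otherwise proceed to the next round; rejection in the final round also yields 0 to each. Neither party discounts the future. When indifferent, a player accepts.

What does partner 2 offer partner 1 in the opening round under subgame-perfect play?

Round 2 (partner 1 proposes): rejection yields 0 for partner 2; partner 1 offers 0 and keeps 600.
Round 1 (partner 2 proposes): rejecting gives partner 1 an expected 0.8 × 600 = 480; partner 2 offers that and keeps 120.

480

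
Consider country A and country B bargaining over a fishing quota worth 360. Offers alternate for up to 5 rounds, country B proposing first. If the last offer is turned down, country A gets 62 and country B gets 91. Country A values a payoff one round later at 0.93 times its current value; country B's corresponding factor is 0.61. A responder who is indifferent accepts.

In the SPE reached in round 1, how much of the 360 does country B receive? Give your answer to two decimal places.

Solve by backward induction from round 5.
Round 5 (country B proposes): country A gets 62 if talks fail, so country B offers 62 and keeps 298.
Round 4 (country A proposes): country B can get 298 next round, worth 0.61 × 298 = 181.78 now; country A offers that and keeps 178.22.
Round 3 (country B proposes): country A can get 178.22 next round, worth 0.93 × 178.22 = 165.7446 now. Country B offers 165.7446 and keeps 360 − 165.7446 = 194.2554.
Round 2 (country A proposes): country B can get 194.2554 next round, worth 0.61 × 194.2554 = 118.495794 now, so country A offers 118.495794, keeping 241.504206.
Round 1 (country B proposes): country A can get 241.504206 next round, worth 0.93 × 241.504206 = 224.59891158 now; country B offers that and keeps 135.40108842.

135.40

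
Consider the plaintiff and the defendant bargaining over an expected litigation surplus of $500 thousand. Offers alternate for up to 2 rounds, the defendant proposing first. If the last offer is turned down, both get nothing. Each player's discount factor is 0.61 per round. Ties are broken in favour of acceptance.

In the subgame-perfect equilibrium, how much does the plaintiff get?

Round 2 (the plaintiff proposes): the defendant will accept anything ≥ 0, so the plaintiff offers 0 and keeps 500.
Round 1 (the defendant proposes): the plaintiff can get 500 next round, worth 0.61 × 500 = 305 now; the defendant offers that and keeps 195.

305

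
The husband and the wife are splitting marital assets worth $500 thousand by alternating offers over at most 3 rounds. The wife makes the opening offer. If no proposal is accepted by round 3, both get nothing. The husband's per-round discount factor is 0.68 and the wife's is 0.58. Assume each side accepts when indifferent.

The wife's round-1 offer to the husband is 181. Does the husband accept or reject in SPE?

Round 3 (the wife proposes): the husband will accept anything ≥ 0, so the wife offers 0 and keeps 500.
Round 2 (the husband proposes): the wife can get 500 next round, worth 0.58 × 500 = 290 now; the husband offers that and keeps 210.
So by rejecting in round 1, the husband gets 210 next round, worth 0.68 × 210 = 142.8 now.
Offer 181 ≥ 142.8, so the husband accepts.

Accept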